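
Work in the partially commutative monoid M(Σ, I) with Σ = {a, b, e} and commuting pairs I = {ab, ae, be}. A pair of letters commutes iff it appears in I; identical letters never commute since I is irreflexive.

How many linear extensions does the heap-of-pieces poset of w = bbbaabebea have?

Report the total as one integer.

drop 0:b onto floor
drop 1:b onto {0:b}
drop 2:b onto {1:b}
drop 3:a onto floor
drop 4:a onto {3:a}
drop 5:b onto {2:b}
drop 6:e onto floor
drop 7:b onto {5:b}
drop 8:e onto {6:e}
drop 9:a onto {4:a}
ground layer = {0:b, 3:a, 6:e}
drop-orders for the pieces not yet dropped (sum over which currently-grounded one goes next):
  1 to go: {7} 1  {8} 1  {9} 1
  2 to go: {4,9} 1  {5,7} 1  {6,8} 1  {7,8} 2  {7,9} 2  {8,9} 2
  3 to go: {2,5,7} 1  {3,4,9} 1  {4,7,9} 3  {4,8,9} 3  {5,7,8} 3  {5,7,9} 3  {6,7,8} 3  {6,8,9} 3  {7,8,9} 6
  4 to go: {1,2,5,7} 1  {2,5,7,8} 4  {2,5,7,9} 4  {3,4,7,9} 4  {3,4,8,9} 4  {4,5,7,9} 6  {4,6,8,9} 6  {4,7,8,9} 12  {5,6,7,8} 6  {5,7,8,9} 12  {6,7,8,9} 12
  5 to go: {0,1,2,5,7} 1  {1,2,5,7,8} 5  {1,2,5,7,9} 5  {2,4,5,7,9} 10  {2,5,6,7,8} 10  {2,5,7,8,9} 20  {3,4,5,7,9} 10  {3,4,6,8,9} 10  {3,4,7,8,9} 20  {4,5,7,8,9} 30  {4,6,7,8,9} 30  {5,6,7,8,9} 30
  6 to go: {0,1,2,5,7,8} 6  {0,1,2,5,7,9} 6  {1,2,4,5,7,9} 15  {1,2,5,6,7,8} 15  {1,2,5,7,8,9} 30  {2,3,4,5,7,9} 20  {2,4,5,7,8,9} 60  {2,5,6,7,8,9} 60  {3,4,5,7,8,9} 60  {3,4,6,7,8,9} 60  {4,5,6,7,8,9} 90
  7 to go: {0,1,2,4,5,7,9} 21  {0,1,2,5,6,7,8} 21  {0,1,2,5,7,8,9} 42  {1,2,3,4,5,7,9} 35  {1,2,4,5,7,8,9} 105  {1,2,5,6,7,8,9} 105  {2,3,4,5,7,8,9} 140  {2,4,5,6,7,8,9} 210  {3,4,5,6,7,8,9} 210
  8 to go: {0,1,2,3,4,5,7,9} 56  {0,1,2,4,5,7,8,9} 168  {0,1,2,5,6,7,8,9} 168  {1,2,3,4,5,7,8,9} 280  {1,2,4,5,6,7,8,9} 420  {2,3,4,5,6,7,8,9} 560
  if 0:b drops first: 1260 orders
  if 3:a drops first: 756 orders
  if 6:e drops first: 504 orders
heap linearizations: 2520

2520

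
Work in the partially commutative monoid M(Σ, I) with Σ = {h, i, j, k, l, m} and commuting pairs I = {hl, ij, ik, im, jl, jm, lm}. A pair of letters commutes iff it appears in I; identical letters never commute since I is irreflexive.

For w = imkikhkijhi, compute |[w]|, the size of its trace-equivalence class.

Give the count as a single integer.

30

#0=i has no predecessor
#1=m has no predecessor
#2=k depends on [1:m]
#3=i depends on [0:i]
#4=k depends on [2:k]
#5=h depends on [3:i, 4:k]
#6=k depends on [5:h]
#7=i depends on [5:h]
#8=j depends on [6:k]
#9=h depends on [7:i, 8:j]
#10=i depends on [9:h]
sources: [0:i, 1:m]
N(rest) = Σ N(rest − s) over sources s of rest; N(one piece) = 1:
  size 1 → [10]=1
  size 2 → [9,10]=1
  size 3 → [7,9,10]=1  [8,9,10]=1
  size 4 → [6,8,9,10]=1  [7,8,9,10]=2
  size 5 → [6,7,8,9,10]=3
  size 6 → [5,6,7,8,9,10]=3
  size 7 → [3,5,6,7,8,9,10]=3  [4,5,6,7,8,9,10]=3
  size 8 → [0,3,5,6,7,8,9,10]=3  [2,4,5,6,7,8,9,10]=3  [3,4,5,6,7,8,9,10]=6
  size 9 → [0,3,4,5,6,7,8,9,10]=9  [1,2,4,5,6,7,8,9,10]=3  [2,3,4,5,6,7,8,9,10]=9
  first=0(i) contributes 12
  first=1(m) contributes 18
|[w]| = 30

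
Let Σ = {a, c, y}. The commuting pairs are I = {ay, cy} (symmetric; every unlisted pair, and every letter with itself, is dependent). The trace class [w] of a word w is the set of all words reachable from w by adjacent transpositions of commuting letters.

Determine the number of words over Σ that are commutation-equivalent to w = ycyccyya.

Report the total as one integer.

70

0(y) covers ∅
1(c) covers ∅
2(y) covers 0:y
3(c) covers 1:c
4(c) covers 3:c
5(y) covers 2:y
6(y) covers 5:y
7(a) covers 4:c
floor of heap: 0:y, 1:c
completions by unplaced set U, small U first (add the entries for U minus each lowest piece of U):
  |U|=1: {6}:1  {7}:1
  |U|=2: {4,7}:1  {5,6}:1  {6,7}:2
  |U|=3: {2,5,6}:1  {3,4,7}:1  {4,6,7}:3  {5,6,7}:3
  |U|=4: {0,2,5,6}:1  {1,3,4,7}:1  {2,5,6,7}:4  {3,4,6,7}:4  {4,5,6,7}:6
  |U|=5: {0,2,5,6,7}:5  {1,3,4,6,7}:5  {2,4,5,6,7}:10  {3,4,5,6,7}:10
  |U|=6: {0,2,4,5,6,7}:15  {1,3,4,5,6,7}:15  {2,3,4,5,6,7}:20
  start at 0(y): 35
  start at 1(c): 35
sum over floor = 70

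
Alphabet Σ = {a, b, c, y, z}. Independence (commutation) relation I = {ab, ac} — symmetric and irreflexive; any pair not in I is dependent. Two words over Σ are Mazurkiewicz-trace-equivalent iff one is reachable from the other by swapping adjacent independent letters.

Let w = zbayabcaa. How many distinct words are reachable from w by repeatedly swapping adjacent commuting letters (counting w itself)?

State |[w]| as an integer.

drop 0:z onto floor
drop 1:b onto {0:z}
drop 2:a onto {0:z}
drop 3:y onto {1:b, 2:a}
drop 4:a onto {3:y}
drop 5:b onto {3:y}
drop 6:c onto {5:b}
drop 7:a onto {4:a}
drop 8:a onto {7:a}
ground layer = {0:z}
drop-orders for the pieces not yet dropped (sum over which currently-grounded one goes next):
  1 to go: {6} 1  {8} 1
  2 to go: {5,6} 1  {6,8} 2  {7,8} 1
  3 to go: {4,7,8} 1  {5,6,8} 3  {6,7,8} 3
  4 to go: {4,6,7,8} 4  {5,6,7,8} 6
  5 to go: {4,5,6,7,8} 10
  6 to go: {3,4,5,6,7,8} 10
  7 to go: {1,3,4,5,6,7,8} 10  {2,3,4,5,6,7,8} 10
  if 0:z drops first: 20 orders

20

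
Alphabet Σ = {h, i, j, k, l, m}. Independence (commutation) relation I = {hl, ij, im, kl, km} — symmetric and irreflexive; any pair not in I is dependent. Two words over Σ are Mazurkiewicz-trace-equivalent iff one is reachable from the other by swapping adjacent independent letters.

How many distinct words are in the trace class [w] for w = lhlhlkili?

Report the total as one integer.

20

0(l) covers ∅
1(h) covers ∅
2(l) covers 0:l
3(h) covers 1:h
4(l) covers 2:l
5(k) covers 3:h
6(i) covers 4:l, 5:k
7(l) covers 6:i
8(i) covers 7:l
floor of heap: 0:l, 1:h
completions by unplaced set U, small U first (add the entries for U minus each lowest piece of U):
  |U|=1: {8}:1
  |U|=2: {7,8}:1
  |U|=3: {6,7,8}:1
  |U|=4: {4,6,7,8}:1  {5,6,7,8}:1
  |U|=5: {2,4,6,7,8}:1  {3,5,6,7,8}:1  {4,5,6,7,8}:2
  |U|=6: {0,2,4,6,7,8}:1  {1,3,5,6,7,8}:1  {2,4,5,6,7,8}:3  {3,4,5,6,7,8}:3
  |U|=7: {0,2,4,5,6,7,8}:4  {1,3,4,5,6,7,8}:4  {2,3,4,5,6,7,8}:6
  start at 0(l): 10
  start at 1(h): 10
sum over floor = 20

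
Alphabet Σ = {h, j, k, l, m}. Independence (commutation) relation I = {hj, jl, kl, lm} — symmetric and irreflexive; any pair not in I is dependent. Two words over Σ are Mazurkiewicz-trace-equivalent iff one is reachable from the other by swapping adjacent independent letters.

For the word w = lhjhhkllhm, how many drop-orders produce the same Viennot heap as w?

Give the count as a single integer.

18

0(l) covers ∅
1(h) covers 0:l
2(j) covers ∅
3(h) covers 1:h
4(h) covers 3:h
5(k) covers 2:j, 4:h
6(l) covers 4:h
7(l) covers 6:l
8(h) covers 5:k, 7:l
9(m) covers 8:h
floor of heap: 0:l, 2:j
completions by unplaced set U, small U first (add the entries for U minus each lowest piece of U):
  |U|=1: {9}:1
  |U|=2: {8,9}:1
  |U|=3: {5,8,9}:1  {7,8,9}:1
  |U|=4: {2,5,8,9}:1  {5,7,8,9}:2  {6,7,8,9}:1
  |U|=5: {2,5,7,8,9}:3  {5,6,7,8,9}:3
  |U|=6: {2,5,6,7,8,9}:6  {4,5,6,7,8,9}:3
  |U|=7: {2,4,5,6,7,8,9}:9  {3,4,5,6,7,8,9}:3
  |U|=8: {1,3,4,5,6,7,8,9}:3  {2,3,4,5,6,7,8,9}:12
  start at 0(l): 15
  start at 2(j): 3
sum over floor = 18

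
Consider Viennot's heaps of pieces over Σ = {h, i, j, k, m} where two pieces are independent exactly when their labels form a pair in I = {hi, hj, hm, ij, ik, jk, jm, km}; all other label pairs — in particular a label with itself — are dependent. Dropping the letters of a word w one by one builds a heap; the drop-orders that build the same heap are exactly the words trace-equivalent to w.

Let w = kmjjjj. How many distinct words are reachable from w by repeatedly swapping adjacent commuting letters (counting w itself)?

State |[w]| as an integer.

30

0(k) covers ∅
1(m) covers ∅
2(j) covers ∅
3(j) covers 2:j
4(j) covers 3:j
5(j) covers 4:j
floor of heap: 0:k, 1:m, 2:j
completions by unplaced set U, small U first (add the entries for U minus each lowest piece of U):
  |U|=1: {0}:1  {1}:1  {5}:1
  |U|=2: {0,1}:2  {0,5}:2  {1,5}:2  {4,5}:1
  |U|=3: {0,1,5}:6  {0,4,5}:3  {1,4,5}:3  {3,4,5}:1
  |U|=4: {0,1,4,5}:12  {0,3,4,5}:4  {1,3,4,5}:4  {2,3,4,5}:1
  start at 0(k): 5
  start at 1(m): 5
  start at 2(j): 20
sum over floor = 30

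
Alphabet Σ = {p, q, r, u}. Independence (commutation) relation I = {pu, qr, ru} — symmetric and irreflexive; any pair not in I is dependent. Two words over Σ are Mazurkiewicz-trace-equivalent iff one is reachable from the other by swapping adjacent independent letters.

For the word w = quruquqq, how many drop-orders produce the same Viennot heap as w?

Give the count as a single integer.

drop 0:q onto floor
drop 1:u onto {0:q}
drop 2:r onto floor
drop 3:u onto {1:u}
drop 4:q onto {3:u}
drop 5:u onto {4:q}
drop 6:q onto {5:u}
drop 7:q onto {6:q}
ground layer = {0:q, 2:r}
drop-orders for the pieces not yet dropped (sum over which currently-grounded one goes next):
  1 to go: {2} 1  {7} 1
  2 to go: {2,7} 2  {6,7} 1
  3 to go: {2,6,7} 3  {5,6,7} 1
  4 to go: {2,5,6,7} 4  {4,5,6,7} 1
  5 to go: {2,4,5,6,7} 5  {3,4,5,6,7} 1
  6 to go: {1,3,4,5,6,7} 1  {2,3,4,5,6,7} 6
  if 0:q drops first: 7 orders
  if 2:r drops first: 1 orders
heap linearizations: 8

8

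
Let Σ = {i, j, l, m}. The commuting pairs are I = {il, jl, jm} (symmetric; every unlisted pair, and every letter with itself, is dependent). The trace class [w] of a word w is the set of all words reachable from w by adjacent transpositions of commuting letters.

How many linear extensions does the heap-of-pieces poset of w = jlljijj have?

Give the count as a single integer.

21

piece 0:j — minimal
piece 1:l — minimal
piece 2:l rests on {1:l}
piece 3:j rests on {0:j}
piece 4:i rests on {3:j}
piece 5:j rests on {4:i}
piece 6:j rests on {5:j}
minimal pieces: {0:j, 1:l}
ways to finish when only these pieces remain (= sum over removing one remaining piece with nothing left below it):
  1 left: {2}→1  {6}→1
  2 left: {1,2}→1  {2,6}→2  {5,6}→1
  3 left: {1,2,6}→3  {2,5,6}→3  {4,5,6}→1
  4 left: {1,2,5,6}→6  {2,4,5,6}→4  {3,4,5,6}→1
  5 left: {0,3,4,5,6}→1  {1,2,4,5,6}→10  {2,3,4,5,6}→5
  placing 0:j first → 15 extensions
  placing 1:l first → 6 extensions
total linear extensions = 21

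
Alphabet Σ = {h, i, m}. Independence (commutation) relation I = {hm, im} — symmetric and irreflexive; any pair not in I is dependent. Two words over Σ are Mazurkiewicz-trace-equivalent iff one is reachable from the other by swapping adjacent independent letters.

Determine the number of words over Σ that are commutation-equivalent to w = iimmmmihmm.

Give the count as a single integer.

0(i) covers ∅
1(i) covers 0:i
2(m) covers ∅
3(m) covers 2:m
4(m) covers 3:m
5(m) covers 4:m
6(i) covers 1:i
7(h) covers 6:i
8(m) covers 5:m
9(m) covers 8:m
floor of heap: 0:i, 2:m
completions by unplaced set U, small U first (add the entries for U minus each lowest piece of U):
  |U|=1: {7}:1  {9}:1
  |U|=2: {6,7}:1  {7,9}:2  {8,9}:1
  |U|=3: {1,6,7}:1  {5,8,9}:1  {6,7,9}:3  {7,8,9}:3
  |U|=4: {0,1,6,7}:1  {1,6,7,9}:4  {4,5,8,9}:1  {5,7,8,9}:4  {6,7,8,9}:6
  |U|=5: {0,1,6,7,9}:5  {1,6,7,8,9}:10  {3,4,5,8,9}:1  {4,5,7,8,9}:5  {5,6,7,8,9}:10
  |U|=6: {0,1,6,7,8,9}:15  {1,5,6,7,8,9}:20  {2,3,4,5,8,9}:1  {3,4,5,7,8,9}:6  {4,5,6,7,8,9}:15
  |U|=7: {0,1,5,6,7,8,9}:35  {1,4,5,6,7,8,9}:35  {2,3,4,5,7,8,9}:7  {3,4,5,6,7,8,9}:21
  |U|=8: {0,1,4,5,6,7,8,9}:70  {1,3,4,5,6,7,8,9}:56  {2,3,4,5,6,7,8,9}:28
  start at 0(i): 84
  start at 2(m): 126
sum over floor = 210

210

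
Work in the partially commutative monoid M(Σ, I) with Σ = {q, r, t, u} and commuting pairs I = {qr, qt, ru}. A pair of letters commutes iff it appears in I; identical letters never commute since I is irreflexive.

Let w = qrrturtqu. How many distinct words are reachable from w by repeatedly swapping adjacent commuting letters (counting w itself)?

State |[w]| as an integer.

22

#0=q has no predecessor
#1=r has no predecessor
#2=r depends on [1:r]
#3=t depends on [2:r]
#4=u depends on [0:q, 3:t]
#5=r depends on [3:t]
#6=t depends on [4:u, 5:r]
#7=q depends on [4:u]
#8=u depends on [6:t, 7:q]
sources: [0:q, 1:r]
N(rest) = Σ N(rest − s) over sources s of rest; N(one piece) = 1:
  size 1 → [8]=1
  size 2 → [6,8]=1  [7,8]=1
  size 3 → [5,6,8]=1  [6,7,8]=2
  size 4 → [4,6,7,8]=2  [5,6,7,8]=3
  size 5 → [0,4,6,7,8]=2  [4,5,6,7,8]=5
  size 6 → [0,4,5,6,7,8]=7  [3,4,5,6,7,8]=5
  size 7 → [0,3,4,5,6,7,8]=12  [2,3,4,5,6,7,8]=5
  first=0(q) contributes 5
  first=1(r) contributes 17
|[w]| = 22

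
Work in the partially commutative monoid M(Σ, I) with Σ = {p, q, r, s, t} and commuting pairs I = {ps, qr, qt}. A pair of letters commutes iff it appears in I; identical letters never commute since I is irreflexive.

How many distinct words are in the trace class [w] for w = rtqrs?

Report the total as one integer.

#0=r has no predecessor
#1=t depends on [0:r]
#2=q has no predecessor
#3=r depends on [1:t]
#4=s depends on [2:q, 3:r]
sources: [0:r, 2:q]
N(rest) = Σ N(rest − s) over sources s of rest; N(one piece) = 1:
  size 1 → [4]=1
  size 2 → [2,4]=1  [3,4]=1
  size 3 → [1,3,4]=1  [2,3,4]=2
  first=0(r) contributes 3
  first=2(q) contributes 1
|[w]| = 4

4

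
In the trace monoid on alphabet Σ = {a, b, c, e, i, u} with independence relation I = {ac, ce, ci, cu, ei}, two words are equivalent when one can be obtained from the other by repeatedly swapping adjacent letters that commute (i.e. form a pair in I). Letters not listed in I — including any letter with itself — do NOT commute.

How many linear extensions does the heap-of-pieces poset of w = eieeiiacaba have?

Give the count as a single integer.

0(e) covers ∅
1(i) covers ∅
2(e) covers 0:e
3(e) covers 2:e
4(i) covers 1:i
5(i) covers 4:i
6(a) covers 3:e, 5:i
7(c) covers ∅
8(a) covers 6:a
9(b) covers 7:c, 8:a
10(a) covers 9:b
floor of heap: 0:e, 1:i, 7:c
completions by unplaced set U, small U first (add the entries for U minus each lowest piece of U):
  |U|=1: {10}:1
  |U|=2: {9,10}:1
  |U|=3: {7,9,10}:1  {8,9,10}:1
  |U|=4: {6,8,9,10}:1  {7,8,9,10}:2
  |U|=5: {3,6,8,9,10}:1  {5,6,8,9,10}:1  {6,7,8,9,10}:3
  |U|=6: {2,3,6,8,9,10}:1  {3,5,6,8,9,10}:2  {3,6,7,8,9,10}:4  {4,5,6,8,9,10}:1  {5,6,7,8,9,10}:4
  |U|=7: {0,2,3,6,8,9,10}:1  {1,4,5,6,8,9,10}:1  {2,3,5,6,8,9,10}:3  {2,3,6,7,8,9,10}:5  {3,4,5,6,8,9,10}:3  {3,5,6,7,8,9,10}:10  {4,5,6,7,8,9,10}:5
  |U|=8: {0,2,3,5,6,8,9,10}:4  {0,2,3,6,7,8,9,10}:6  {1,3,4,5,6,8,9,10}:4  {1,4,5,6,7,8,9,10}:6  {2,3,4,5,6,8,9,10}:6  {2,3,5,6,7,8,9,10}:18  {3,4,5,6,7,8,9,10}:18
  |U|=9: {0,2,3,4,5,6,8,9,10}:10  {0,2,3,5,6,7,8,9,10}:28  {1,2,3,4,5,6,8,9,10}:10  {1,3,4,5,6,7,8,9,10}:28  {2,3,4,5,6,7,8,9,10}:42
  start at 0(e): 80
  start at 1(i): 80
  start at 7(c): 20
sum over floor = 180

180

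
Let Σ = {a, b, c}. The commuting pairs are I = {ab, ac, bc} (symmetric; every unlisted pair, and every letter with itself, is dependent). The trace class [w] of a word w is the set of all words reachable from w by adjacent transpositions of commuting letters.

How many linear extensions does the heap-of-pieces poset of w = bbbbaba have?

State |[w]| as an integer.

0(b) covers ∅
1(b) covers 0:b
2(b) covers 1:b
3(b) covers 2:b
4(a) covers ∅
5(b) covers 3:b
6(a) covers 4:a
floor of heap: 0:b, 4:a
completions by unplaced set U, small U first (add the entries for U minus each lowest piece of U):
  |U|=1: {5}:1  {6}:1
  |U|=2: {3,5}:1  {4,6}:1  {5,6}:2
  |U|=3: {2,3,5}:1  {3,5,6}:3  {4,5,6}:3
  |U|=4: {1,2,3,5}:1  {2,3,5,6}:4  {3,4,5,6}:6
  |U|=5: {0,1,2,3,5}:1  {1,2,3,5,6}:5  {2,3,4,5,6}:10
  start at 0(b): 15
  start at 4(a): 6
sum over floor = 21

21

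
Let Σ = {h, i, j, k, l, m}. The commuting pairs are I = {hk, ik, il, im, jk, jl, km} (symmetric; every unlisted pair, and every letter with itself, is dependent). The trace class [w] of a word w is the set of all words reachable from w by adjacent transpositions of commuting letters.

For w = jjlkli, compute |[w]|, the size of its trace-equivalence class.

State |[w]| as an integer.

20

0(j) covers ∅
1(j) covers 0:j
2(l) covers ∅
3(k) covers 2:l
4(l) covers 3:k
5(i) covers 1:j
floor of heap: 0:j, 2:l
completions by unplaced set U, small U first (add the entries for U minus each lowest piece of U):
  |U|=1: {4}:1  {5}:1
  |U|=2: {1,5}:1  {3,4}:1  {4,5}:2
  |U|=3: {0,1,5}:1  {1,4,5}:3  {2,3,4}:1  {3,4,5}:3
  |U|=4: {0,1,4,5}:4  {1,3,4,5}:6  {2,3,4,5}:4
  start at 0(j): 10
  start at 2(l): 10
sum over floor = 20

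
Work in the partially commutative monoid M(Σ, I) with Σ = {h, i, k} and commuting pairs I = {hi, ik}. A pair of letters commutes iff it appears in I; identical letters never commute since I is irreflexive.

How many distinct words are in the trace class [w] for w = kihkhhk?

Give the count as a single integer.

#0=k has no predecessor
#1=i has no predecessor
#2=h depends on [0:k]
#3=k depends on [2:h]
#4=h depends on [3:k]
#5=h depends on [4:h]
#6=k depends on [5:h]
sources: [0:k, 1:i]
N(rest) = Σ N(rest − s) over sources s of rest; N(one piece) = 1:
  size 1 → [1]=1  [6]=1
  size 2 → [1,6]=2  [5,6]=1
  size 3 → [1,5,6]=3  [4,5,6]=1
  size 4 → [1,4,5,6]=4  [3,4,5,6]=1
  size 5 → [1,3,4,5,6]=5  [2,3,4,5,6]=1
  first=0(k) contributes 6
  first=1(i) contributes 1
|[w]| = 7

7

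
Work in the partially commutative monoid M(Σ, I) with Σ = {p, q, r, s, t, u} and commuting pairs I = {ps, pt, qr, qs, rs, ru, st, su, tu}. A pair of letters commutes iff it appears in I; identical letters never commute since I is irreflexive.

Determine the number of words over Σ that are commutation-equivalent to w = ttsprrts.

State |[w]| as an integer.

84

piece 0:t — minimal
piece 1:t rests on {0:t}
piece 2:s — minimal
piece 3:p — minimal
piece 4:r rests on {1:t, 3:p}
piece 5:r rests on {4:r}
piece 6:t rests on {5:r}
piece 7:s rests on {2:s}
minimal pieces: {0:t, 2:s, 3:p}
ways to finish when only these pieces remain (= sum over removing one remaining piece with nothing left below it):
  1 left: {6}→1  {7}→1
  2 left: {2,7}→1  {5,6}→1  {6,7}→2
  3 left: {2,6,7}→3  {4,5,6}→1  {5,6,7}→3
  4 left: {1,4,5,6}→1  {2,5,6,7}→6  {3,4,5,6}→1  {4,5,6,7}→4
  5 left: {0,1,4,5,6}→1  {1,3,4,5,6}→2  {1,4,5,6,7}→5  {2,4,5,6,7}→10  {3,4,5,6,7}→5
  6 left: {0,1,3,4,5,6}→3  {0,1,4,5,6,7}→6  {1,2,4,5,6,7}→15  {1,3,4,5,6,7}→12  {2,3,4,5,6,7}→15
  placing 0:t first → 42 extensions
  placing 2:s first → 21 extensions
  placing 3:p first → 21 extensions
total linear extensions = 84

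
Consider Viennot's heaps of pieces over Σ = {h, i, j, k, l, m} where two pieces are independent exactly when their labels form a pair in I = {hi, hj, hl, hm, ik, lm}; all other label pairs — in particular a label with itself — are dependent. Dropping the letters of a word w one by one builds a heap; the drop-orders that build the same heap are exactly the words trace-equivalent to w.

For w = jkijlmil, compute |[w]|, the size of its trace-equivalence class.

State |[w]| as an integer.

drop 0:j onto floor
drop 1:k onto {0:j}
drop 2:i onto {0:j}
drop 3:j onto {1:k, 2:i}
drop 4:l onto {3:j}
drop 5:m onto {3:j}
drop 6:i onto {4:l, 5:m}
drop 7:l onto {6:i}
ground layer = {0:j}
drop-orders for the pieces not yet dropped (sum over which currently-grounded one goes next):
  1 to go: {7} 1
  2 to go: {6,7} 1
  3 to go: {4,6,7} 1  {5,6,7} 1
  4 to go: {4,5,6,7} 2
  5 to go: {3,4,5,6,7} 2
  6 to go: {1,3,4,5,6,7} 2  {2,3,4,5,6,7} 2
  if 0:j drops first: 4 orders

4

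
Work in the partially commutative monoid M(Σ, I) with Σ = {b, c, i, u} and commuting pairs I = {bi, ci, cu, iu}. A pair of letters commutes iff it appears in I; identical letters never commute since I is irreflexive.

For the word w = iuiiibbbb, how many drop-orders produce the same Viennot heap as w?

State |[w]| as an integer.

126

drop 0:i onto floor
drop 1:u onto floor
drop 2:i onto {0:i}
drop 3:i onto {2:i}
drop 4:i onto {3:i}
drop 5:b onto {1:u}
drop 6:b onto {5:b}
drop 7:b onto {6:b}
drop 8:b onto {7:b}
ground layer = {0:i, 1:u}
drop-orders for the pieces not yet dropped (sum over which currently-grounded one goes next):
  1 to go: {4} 1  {8} 1
  2 to go: {3,4} 1  {4,8} 2  {7,8} 1
  3 to go: {2,3,4} 1  {3,4,8} 3  {4,7,8} 3  {6,7,8} 1
  4 to go: {0,2,3,4} 1  {2,3,4,8} 4  {3,4,7,8} 6  {4,6,7,8} 4  {5,6,7,8} 1
  5 to go: {0,2,3,4,8} 5  {1,5,6,7,8} 1  {2,3,4,7,8} 10  {3,4,6,7,8} 10  {4,5,6,7,8} 5
  6 to go: {0,2,3,4,7,8} 15  {1,4,5,6,7,8} 6  {2,3,4,6,7,8} 20  {3,4,5,6,7,8} 15
  7 to go: {0,2,3,4,6,7,8} 35  {1,3,4,5,6,7,8} 21  {2,3,4,5,6,7,8} 35
  if 0:i drops first: 56 orders
  if 1:u drops first: 70 orders
heap linearizations: 126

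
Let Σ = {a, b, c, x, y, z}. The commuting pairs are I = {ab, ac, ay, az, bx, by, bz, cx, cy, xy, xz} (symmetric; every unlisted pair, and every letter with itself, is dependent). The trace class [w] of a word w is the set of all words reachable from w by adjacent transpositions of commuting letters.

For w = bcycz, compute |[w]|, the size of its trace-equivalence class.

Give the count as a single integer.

4

piece 0:b — minimal
piece 1:c rests on {0:b}
piece 2:y — minimal
piece 3:c rests on {1:c}
piece 4:z rests on {2:y, 3:c}
minimal pieces: {0:b, 2:y}
ways to finish when only these pieces remain (= sum over removing one remaining piece with nothing left below it):
  1 left: {4}→1
  2 left: {2,4}→1  {3,4}→1
  3 left: {1,3,4}→1  {2,3,4}→2
  placing 0:b first → 3 extensions
  placing 2:y first → 1 extensions
total linear extensions = 4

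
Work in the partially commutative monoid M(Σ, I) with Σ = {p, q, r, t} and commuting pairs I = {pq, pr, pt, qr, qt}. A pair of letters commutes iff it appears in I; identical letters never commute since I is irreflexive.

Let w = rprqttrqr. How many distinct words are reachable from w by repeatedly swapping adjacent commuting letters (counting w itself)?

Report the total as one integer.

#0=r has no predecessor
#1=p has no predecessor
#2=r depends on [0:r]
#3=q has no predecessor
#4=t depends on [2:r]
#5=t depends on [4:t]
#6=r depends on [5:t]
#7=q depends on [3:q]
#8=r depends on [6:r]
sources: [0:r, 1:p, 3:q]
N(rest) = Σ N(rest − s) over sources s of rest; N(one piece) = 1:
  size 1 → [1]=1  [7]=1  [8]=1
  size 2 → [1,7]=2  [1,8]=2  [3,7]=1  [6,8]=1  [7,8]=2
  size 3 → [1,3,7]=3  [1,6,8]=3  [1,7,8]=6  [3,7,8]=3  [5,6,8]=1  [6,7,8]=3
  size 4 → [1,3,7,8]=12  [1,5,6,8]=4  [1,6,7,8]=12  [3,6,7,8]=6  [4,5,6,8]=1  [5,6,7,8]=4
  size 5 → [1,3,6,7,8]=30  [1,4,5,6,8]=5  [1,5,6,7,8]=20  [2,4,5,6,8]=1  [3,5,6,7,8]=10  [4,5,6,7,8]=5
  size 6 → [0,2,4,5,6,8]=1  [1,2,4,5,6,8]=6  [1,3,5,6,7,8]=60  [1,4,5,6,7,8]=30  [2,4,5,6,7,8]=6  [3,4,5,6,7,8]=15
  size 7 → [0,1,2,4,5,6,8]=7  [0,2,4,5,6,7,8]=7  [1,2,4,5,6,7,8]=42  [1,3,4,5,6,7,8]=105  [2,3,4,5,6,7,8]=21
  first=0(r) contributes 168
  first=1(p) contributes 28
  first=3(q) contributes 56
|[w]| = 252

252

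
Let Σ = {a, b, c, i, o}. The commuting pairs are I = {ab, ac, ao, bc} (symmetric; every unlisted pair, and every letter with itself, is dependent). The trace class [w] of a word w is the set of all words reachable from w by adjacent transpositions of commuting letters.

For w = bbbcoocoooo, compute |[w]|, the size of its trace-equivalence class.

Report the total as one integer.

drop 0:b onto floor
drop 1:b onto {0:b}
drop 2:b onto {1:b}
drop 3:c onto floor
drop 4:o onto {2:b, 3:c}
drop 5:o onto {4:o}
drop 6:c onto {5:o}
drop 7:o onto {6:c}
drop 8:o onto {7:o}
drop 9:o onto {8:o}
drop 10:o onto {9:o}
ground layer = {0:b, 3:c}
drop-orders for the pieces not yet dropped (sum over which currently-grounded one goes next):
  1 to go: {10} 1
  2 to go: {9,10} 1
  3 to go: {8,9,10} 1
  4 to go: {7,8,9,10} 1
  5 to go: {6,7,8,9,10} 1
  6 to go: {5,6,7,8,9,10} 1
  7 to go: {4,5,6,7,8,9,10} 1
  8 to go: {2,4,5,6,7,8,9,10} 1  {3,4,5,6,7,8,9,10} 1
  9 to go: {1,2,4,5,6,7,8,9,10} 1  {2,3,4,5,6,7,8,9,10} 2
  if 0:b drops first: 3 orders
  if 3:c drops first: 1 orders
heap linearizations: 4

4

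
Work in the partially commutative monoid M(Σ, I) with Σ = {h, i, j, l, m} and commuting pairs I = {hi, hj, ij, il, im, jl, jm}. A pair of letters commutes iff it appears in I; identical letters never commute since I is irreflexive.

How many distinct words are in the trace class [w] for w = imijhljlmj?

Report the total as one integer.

2520

piece 0:i — minimal
piece 1:m — minimal
piece 2:i rests on {0:i}
piece 3:j — minimal
piece 4:h rests on {1:m}
piece 5:l rests on {4:h}
piece 6:j rests on {3:j}
piece 7:l rests on {5:l}
piece 8:m rests on {7:l}
piece 9:j rests on {6:j}
minimal pieces: {0:i, 1:m, 3:j}
ways to finish when only these pieces remain (= sum over removing one remaining piece with nothing left below it):
  1 left: {2}→1  {8}→1  {9}→1
  2 left: {0,2}→1  {2,8}→2  {2,9}→2  {6,9}→1  {7,8}→1  {8,9}→2
  3 left: {0,2,8}→3  {0,2,9}→3  {2,6,9}→3  {2,7,8}→3  {2,8,9}→6  {3,6,9}→1  {5,7,8}→1  {6,8,9}→3  {7,8,9}→3
  4 left: {0,2,6,9}→6  {0,2,7,8}→6  {0,2,8,9}→12  {2,3,6,9}→4  {2,5,7,8}→4  {2,6,8,9}→12  {2,7,8,9}→12  {3,6,8,9}→4  {4,5,7,8}→1  {5,7,8,9}→4  {6,7,8,9}→6
  5 left: {0,2,3,6,9}→10  {0,2,5,7,8}→10  {0,2,6,8,9}→30  {0,2,7,8,9}→30  {1,4,5,7,8}→1  {2,3,6,8,9}→20  {2,4,5,7,8}→5  {2,5,7,8,9}→20  {2,6,7,8,9}→30  {3,6,7,8,9}→10  {4,5,7,8,9}→5  {5,6,7,8,9}→10
  6 left: {0,2,3,6,8,9}→60  {0,2,4,5,7,8}→15  {0,2,5,7,8,9}→60  {0,2,6,7,8,9}→90  {1,2,4,5,7,8}→6  {1,4,5,7,8,9}→6  {2,3,6,7,8,9}→60  {2,4,5,7,8,9}→30  {2,5,6,7,8,9}→60  {3,5,6,7,8,9}→20  {4,5,6,7,8,9}→15
  7 left: {0,1,2,4,5,7,8}→21  {0,2,3,6,7,8,9}→210  {0,2,4,5,7,8,9}→105  {0,2,5,6,7,8,9}→210  {1,2,4,5,7,8,9}→42  {1,4,5,6,7,8,9}→21  {2,3,5,6,7,8,9}→140  {2,4,5,6,7,8,9}→105  {3,4,5,6,7,8,9}→35
  8 left: {0,1,2,4,5,7,8,9}→168  {0,2,3,5,6,7,8,9}→560  {0,2,4,5,6,7,8,9}→420  {1,2,4,5,6,7,8,9}→168  {1,3,4,5,6,7,8,9}→56  {2,3,4,5,6,7,8,9}→280
  placing 0:i first → 504 extensions
  placing 1:m first → 1260 extensions
  placing 3:j first → 756 extensions
total linear extensions = 2520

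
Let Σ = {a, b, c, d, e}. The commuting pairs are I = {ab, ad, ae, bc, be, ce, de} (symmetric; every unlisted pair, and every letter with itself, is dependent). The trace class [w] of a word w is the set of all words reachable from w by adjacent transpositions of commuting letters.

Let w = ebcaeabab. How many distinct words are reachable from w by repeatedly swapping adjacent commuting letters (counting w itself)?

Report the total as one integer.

1260

piece 0:e — minimal
piece 1:b — minimal
piece 2:c — minimal
piece 3:a rests on {2:c}
piece 4:e rests on {0:e}
piece 5:a rests on {3:a}
piece 6:b rests on {1:b}
piece 7:a rests on {5:a}
piece 8:b rests on {6:b}
minimal pieces: {0:e, 1:b, 2:c}
ways to finish when only these pieces remain (= sum over removing one remaining piece with nothing left below it):
  1 left: {4}→1  {7}→1  {8}→1
  2 left: {0,4}→1  {4,7}→2  {4,8}→2  {5,7}→1  {6,8}→1  {7,8}→2
  3 left: {0,4,7}→3  {0,4,8}→3  {1,6,8}→1  {3,5,7}→1  {4,5,7}→3  {4,6,8}→3  {4,7,8}→6  {5,7,8}→3  {6,7,8}→3
  4 left: {0,4,5,7}→6  {0,4,6,8}→6  {0,4,7,8}→12  {1,4,6,8}→4  {1,6,7,8}→4  {2,3,5,7}→1  {3,4,5,7}→4  {3,5,7,8}→4  {4,5,7,8}→12  {4,6,7,8}→12  {5,6,7,8}→6
  5 left: {0,1,4,6,8}→10  {0,3,4,5,7}→10  {0,4,5,7,8}→30  {0,4,6,7,8}→30  {1,4,6,7,8}→20  {1,5,6,7,8}→10  {2,3,4,5,7}→5  {2,3,5,7,8}→5  {3,4,5,7,8}→20  {3,5,6,7,8}→10  {4,5,6,7,8}→30
  6 left: {0,1,4,6,7,8}→60  {0,2,3,4,5,7}→15  {0,3,4,5,7,8}→60  {0,4,5,6,7,8}→90  {1,3,5,6,7,8}→20  {1,4,5,6,7,8}→60  {2,3,4,5,7,8}→30  {2,3,5,6,7,8}→15  {3,4,5,6,7,8}→60
  7 left: {0,1,4,5,6,7,8}→210  {0,2,3,4,5,7,8}→105  {0,3,4,5,6,7,8}→210  {1,2,3,5,6,7,8}→35  {1,3,4,5,6,7,8}→140  {2,3,4,5,6,7,8}→105
  placing 0:e first → 280 extensions
  placing 1:b first → 420 extensions
  placing 2:c first → 560 extensions
total linear extensions = 1260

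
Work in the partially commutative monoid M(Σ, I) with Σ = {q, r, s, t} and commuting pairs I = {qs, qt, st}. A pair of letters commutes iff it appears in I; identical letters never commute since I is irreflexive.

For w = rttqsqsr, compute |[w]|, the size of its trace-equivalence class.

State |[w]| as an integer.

90

0(r) covers ∅
1(t) covers 0:r
2(t) covers 1:t
3(q) covers 0:r
4(s) covers 0:r
5(q) covers 3:q
6(s) covers 4:s
7(r) covers 2:t, 5:q, 6:s
floor of heap: 0:r
completions by unplaced set U, small U first (add the entries for U minus each lowest piece of U):
  |U|=1: {7}:1
  |U|=2: {2,7}:1  {5,7}:1  {6,7}:1
  |U|=3: {1,2,7}:1  {2,5,7}:2  {2,6,7}:2  {3,5,7}:1  {4,6,7}:1  {5,6,7}:2
  |U|=4: {1,2,5,7}:3  {1,2,6,7}:3  {2,3,5,7}:3  {2,4,6,7}:3  {2,5,6,7}:6  {3,5,6,7}:3  {4,5,6,7}:3
  |U|=5: {1,2,3,5,7}:6  {1,2,4,6,7}:6  {1,2,5,6,7}:12  {2,3,5,6,7}:12  {2,4,5,6,7}:12  {3,4,5,6,7}:6
  |U|=6: {1,2,3,5,6,7}:30  {1,2,4,5,6,7}:30  {2,3,4,5,6,7}:30
  start at 0(r): 90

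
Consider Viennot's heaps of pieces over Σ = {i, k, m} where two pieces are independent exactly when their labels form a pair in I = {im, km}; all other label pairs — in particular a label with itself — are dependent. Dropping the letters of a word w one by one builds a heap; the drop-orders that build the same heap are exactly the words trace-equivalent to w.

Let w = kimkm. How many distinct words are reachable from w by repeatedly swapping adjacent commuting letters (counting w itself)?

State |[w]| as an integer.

10

piece 0:k — minimal
piece 1:i rests on {0:k}
piece 2:m — minimal
piece 3:k rests on {1:i}
piece 4:m rests on {2:m}
minimal pieces: {0:k, 2:m}
ways to finish when only these pieces remain (= sum over removing one remaining piece with nothing left below it):
  1 left: {3}→1  {4}→1
  2 left: {1,3}→1  {2,4}→1  {3,4}→2
  3 left: {0,1,3}→1  {1,3,4}→3  {2,3,4}→3
  placing 0:k first → 6 extensions
  placing 2:m first → 4 extensions
total linear extensions = 10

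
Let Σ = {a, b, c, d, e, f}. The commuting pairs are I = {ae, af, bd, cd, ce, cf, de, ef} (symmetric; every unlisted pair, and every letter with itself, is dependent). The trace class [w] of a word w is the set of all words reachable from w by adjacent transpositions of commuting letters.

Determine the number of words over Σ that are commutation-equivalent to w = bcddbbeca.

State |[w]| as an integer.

77

0(b) covers ∅
1(c) covers 0:b
2(d) covers ∅
3(d) covers 2:d
4(b) covers 1:c
5(b) covers 4:b
6(e) covers 5:b
7(c) covers 5:b
8(a) covers 3:d, 7:c
floor of heap: 0:b, 2:d
completions by unplaced set U, small U first (add the entries for U minus each lowest piece of U):
  |U|=1: {6}:1  {8}:1
  |U|=2: {3,8}:1  {6,8}:2  {7,8}:1
  |U|=3: {2,3,8}:1  {3,6,8}:3  {3,7,8}:2  {6,7,8}:3
  |U|=4: {2,3,6,8}:4  {2,3,7,8}:3  {3,6,7,8}:8  {5,6,7,8}:3
  |U|=5: {2,3,6,7,8}:15  {3,5,6,7,8}:11  {4,5,6,7,8}:3
  |U|=6: {1,4,5,6,7,8}:3  {2,3,5,6,7,8}:26  {3,4,5,6,7,8}:14
  |U|=7: {0,1,4,5,6,7,8}:3  {1,3,4,5,6,7,8}:17  {2,3,4,5,6,7,8}:40
  start at 0(b): 57
  start at 2(d): 20
sum over floor = 77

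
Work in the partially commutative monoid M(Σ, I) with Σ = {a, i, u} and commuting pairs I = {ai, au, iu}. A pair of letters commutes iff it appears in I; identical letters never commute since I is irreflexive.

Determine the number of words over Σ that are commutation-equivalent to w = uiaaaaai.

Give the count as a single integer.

168

0(u) covers ∅
1(i) covers ∅
2(a) covers ∅
3(a) covers 2:a
4(a) covers 3:a
5(a) covers 4:a
6(a) covers 5:a
7(i) covers 1:i
floor of heap: 0:u, 1:i, 2:a
completions by unplaced set U, small U first (add the entries for U minus each lowest piece of U):
  |U|=1: {0}:1  {6}:1  {7}:1
  |U|=2: {0,6}:2  {0,7}:2  {1,7}:1  {5,6}:1  {6,7}:2
  |U|=3: {0,1,7}:3  {0,5,6}:3  {0,6,7}:6  {1,6,7}:3  {4,5,6}:1  {5,6,7}:3
  |U|=4: {0,1,6,7}:12  {0,4,5,6}:4  {0,5,6,7}:12  {1,5,6,7}:6  {3,4,5,6}:1  {4,5,6,7}:4
  |U|=5: {0,1,5,6,7}:30  {0,3,4,5,6}:5  {0,4,5,6,7}:20  {1,4,5,6,7}:10  {2,3,4,5,6}:1  {3,4,5,6,7}:5
  |U|=6: {0,1,4,5,6,7}:60  {0,2,3,4,5,6}:6  {0,3,4,5,6,7}:30  {1,3,4,5,6,7}:15  {2,3,4,5,6,7}:6
  start at 0(u): 21
  start at 1(i): 42
  start at 2(a): 105
sum over floor = 168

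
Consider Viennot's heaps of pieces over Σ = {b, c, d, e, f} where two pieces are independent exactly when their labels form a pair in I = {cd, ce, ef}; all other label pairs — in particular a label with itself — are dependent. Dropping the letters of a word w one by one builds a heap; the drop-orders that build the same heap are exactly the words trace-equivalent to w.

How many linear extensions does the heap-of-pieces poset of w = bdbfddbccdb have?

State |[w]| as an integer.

3

0(b) covers ∅
1(d) covers 0:b
2(b) covers 1:d
3(f) covers 2:b
4(d) covers 3:f
5(d) covers 4:d
6(b) covers 5:d
7(c) covers 6:b
8(c) covers 7:c
9(d) covers 6:b
10(b) covers 8:c, 9:d
floor of heap: 0:b
completions by unplaced set U, small U first (add the entries for U minus each lowest piece of U):
  |U|=1: {10}:1
  |U|=2: {8,10}:1  {9,10}:1
  |U|=3: {7,8,10}:1  {8,9,10}:2
  |U|=4: {7,8,9,10}:3
  |U|=5: {6,7,8,9,10}:3
  |U|=6: {5,6,7,8,9,10}:3
  |U|=7: {4,5,6,7,8,9,10}:3
  |U|=8: {3,4,5,6,7,8,9,10}:3
  |U|=9: {2,3,4,5,6,7,8,9,10}:3
  start at 0(b): 3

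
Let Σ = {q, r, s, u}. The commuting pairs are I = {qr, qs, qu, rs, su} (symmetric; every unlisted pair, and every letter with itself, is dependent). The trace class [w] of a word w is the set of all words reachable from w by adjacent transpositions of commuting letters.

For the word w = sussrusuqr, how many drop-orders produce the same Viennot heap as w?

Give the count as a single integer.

1260

0(s) covers ∅
1(u) covers ∅
2(s) covers 0:s
3(s) covers 2:s
4(r) covers 1:u
5(u) covers 4:r
6(s) covers 3:s
7(u) covers 5:u
8(q) covers ∅
9(r) covers 7:u
floor of heap: 0:s, 1:u, 8:q
completions by unplaced set U, small U first (add the entries for U minus each lowest piece of U):
  |U|=1: {6}:1  {8}:1  {9}:1
  |U|=2: {3,6}:1  {6,8}:2  {6,9}:2  {7,9}:1  {8,9}:2
  |U|=3: {2,3,6}:1  {3,6,8}:3  {3,6,9}:3  {5,7,9}:1  {6,7,9}:3  {6,8,9}:6  {7,8,9}:3
  |U|=4: {0,2,3,6}:1  {2,3,6,8}:4  {2,3,6,9}:4  {3,6,7,9}:6  {3,6,8,9}:12  {4,5,7,9}:1  {5,6,7,9}:4  {5,7,8,9}:4  {6,7,8,9}:12
  |U|=5: {0,2,3,6,8}:5  {0,2,3,6,9}:5  {1,4,5,7,9}:1  {2,3,6,7,9}:10  {2,3,6,8,9}:20  {3,5,6,7,9}:10  {3,6,7,8,9}:30  {4,5,6,7,9}:5  {4,5,7,8,9}:5  {5,6,7,8,9}:20
  |U|=6: {0,2,3,6,7,9}:15  {0,2,3,6,8,9}:30  {1,4,5,6,7,9}:6  {1,4,5,7,8,9}:6  {2,3,5,6,7,9}:20  {2,3,6,7,8,9}:60  {3,4,5,6,7,9}:15  {3,5,6,7,8,9}:60  {4,5,6,7,8,9}:30
  |U|=7: {0,2,3,5,6,7,9}:35  {0,2,3,6,7,8,9}:105  {1,3,4,5,6,7,9}:21  {1,4,5,6,7,8,9}:42  {2,3,4,5,6,7,9}:35  {2,3,5,6,7,8,9}:140  {3,4,5,6,7,8,9}:105
  |U|=8: {0,2,3,4,5,6,7,9}:70  {0,2,3,5,6,7,8,9}:280  {1,2,3,4,5,6,7,9}:56  {1,3,4,5,6,7,8,9}:168  {2,3,4,5,6,7,8,9}:280
  start at 0(s): 504
  start at 1(u): 630
  start at 8(q): 126
sum over floor = 1260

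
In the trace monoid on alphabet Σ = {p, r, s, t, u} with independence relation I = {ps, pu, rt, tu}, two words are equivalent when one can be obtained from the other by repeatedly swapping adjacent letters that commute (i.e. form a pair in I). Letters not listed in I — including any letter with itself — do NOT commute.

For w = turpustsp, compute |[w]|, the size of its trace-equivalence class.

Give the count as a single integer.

22

#0=t has no predecessor
#1=u has no predecessor
#2=r depends on [1:u]
#3=p depends on [0:t, 2:r]
#4=u depends on [2:r]
#5=s depends on [0:t, 4:u]
#6=t depends on [3:p, 5:s]
#7=s depends on [6:t]
#8=p depends on [6:t]
sources: [0:t, 1:u]
N(rest) = Σ N(rest − s) over sources s of rest; N(one piece) = 1:
  size 1 → [7]=1  [8]=1
  size 2 → [7,8]=2
  size 3 → [6,7,8]=2
  size 4 → [3,6,7,8]=2  [5,6,7,8]=2
  size 5 → [3,5,6,7,8]=4  [4,5,6,7,8]=2
  size 6 → [0,3,5,6,7,8]=4  [3,4,5,6,7,8]=6
  size 7 → [0,3,4,5,6,7,8]=10  [2,3,4,5,6,7,8]=6
  first=0(t) contributes 6
  first=1(u) contributes 16
|[w]| = 22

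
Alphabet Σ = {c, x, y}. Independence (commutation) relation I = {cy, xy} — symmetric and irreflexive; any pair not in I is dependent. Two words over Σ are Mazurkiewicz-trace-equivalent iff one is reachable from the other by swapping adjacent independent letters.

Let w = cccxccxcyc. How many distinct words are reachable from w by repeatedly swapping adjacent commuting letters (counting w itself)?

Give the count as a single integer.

10

#0=c has no predecessor
#1=c depends on [0:c]
#2=c depends on [1:c]
#3=x depends on [2:c]
#4=c depends on [3:x]
#5=c depends on [4:c]
#6=x depends on [5:c]
#7=c depends on [6:x]
#8=y has no predecessor
#9=c depends on [7:c]
sources: [0:c, 8:y]
N(rest) = Σ N(rest − s) over sources s of rest; N(one piece) = 1:
  size 1 → [8]=1  [9]=1
  size 2 → [7,9]=1  [8,9]=2
  size 3 → [6,7,9]=1  [7,8,9]=3
  size 4 → [5,6,7,9]=1  [6,7,8,9]=4
  size 5 → [4,5,6,7,9]=1  [5,6,7,8,9]=5
  size 6 → [3,4,5,6,7,9]=1  [4,5,6,7,8,9]=6
  size 7 → [2,3,4,5,6,7,9]=1  [3,4,5,6,7,8,9]=7
  size 8 → [1,2,3,4,5,6,7,9]=1  [2,3,4,5,6,7,8,9]=8
  first=0(c) contributes 9
  first=8(y) contributes 1
|[w]| = 10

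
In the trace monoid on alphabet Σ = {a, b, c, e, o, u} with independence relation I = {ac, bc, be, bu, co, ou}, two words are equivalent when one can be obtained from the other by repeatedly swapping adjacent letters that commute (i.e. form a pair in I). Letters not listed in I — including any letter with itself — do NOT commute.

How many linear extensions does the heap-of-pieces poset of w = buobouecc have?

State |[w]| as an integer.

drop 0:b onto floor
drop 1:u onto floor
drop 2:o onto {0:b}
drop 3:b onto {2:o}
drop 4:o onto {3:b}
drop 5:u onto {1:u}
drop 6:e onto {4:o, 5:u}
drop 7:c onto {6:e}
drop 8:c onto {7:c}
ground layer = {0:b, 1:u}
drop-orders for the pieces not yet dropped (sum over which currently-grounded one goes next):
  1 to go: {8} 1
  2 to go: {7,8} 1
  3 to go: {6,7,8} 1
  4 to go: {4,6,7,8} 1  {5,6,7,8} 1
  5 to go: {1,5,6,7,8} 1  {3,4,6,7,8} 1  {4,5,6,7,8} 2
  6 to go: {1,4,5,6,7,8} 3  {2,3,4,6,7,8} 1  {3,4,5,6,7,8} 3
  7 to go: {0,2,3,4,6,7,8} 1  {1,3,4,5,6,7,8} 6  {2,3,4,5,6,7,8} 4
  if 0:b drops first: 10 orders
  if 1:u drops first: 5 orders
heap linearizations: 15

15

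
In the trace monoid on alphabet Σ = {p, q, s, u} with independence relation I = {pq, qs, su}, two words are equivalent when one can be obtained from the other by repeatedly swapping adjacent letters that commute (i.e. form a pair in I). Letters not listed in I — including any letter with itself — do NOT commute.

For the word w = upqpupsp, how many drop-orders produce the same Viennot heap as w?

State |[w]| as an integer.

drop 0:u onto floor
drop 1:p onto {0:u}
drop 2:q onto {0:u}
drop 3:p onto {1:p}
drop 4:u onto {2:q, 3:p}
drop 5:p onto {4:u}
drop 6:s onto {5:p}
drop 7:p onto {6:s}
ground layer = {0:u}
drop-orders for the pieces not yet dropped (sum over which currently-grounded one goes next):
  1 to go: {7} 1
  2 to go: {6,7} 1
  3 to go: {5,6,7} 1
  4 to go: {4,5,6,7} 1
  5 to go: {2,4,5,6,7} 1  {3,4,5,6,7} 1
  6 to go: {1,3,4,5,6,7} 1  {2,3,4,5,6,7} 2
  if 0:u drops first: 3 orders

3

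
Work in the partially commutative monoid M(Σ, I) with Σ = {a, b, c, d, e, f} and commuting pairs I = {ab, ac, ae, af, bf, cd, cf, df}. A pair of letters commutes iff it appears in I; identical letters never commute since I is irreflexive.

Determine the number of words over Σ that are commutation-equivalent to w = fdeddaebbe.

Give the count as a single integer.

10

piece 0:f — minimal
piece 1:d — minimal
piece 2:e rests on {0:f, 1:d}
piece 3:d rests on {2:e}
piece 4:d rests on {3:d}
piece 5:a rests on {4:d}
piece 6:e rests on {4:d}
piece 7:b rests on {6:e}
piece 8:b rests on {7:b}
piece 9:e rests on {8:b}
minimal pieces: {0:f, 1:d}
ways to finish when only these pieces remain (= sum over removing one remaining piece with nothing left below it):
  1 left: {5}→1  {9}→1
  2 left: {5,9}→2  {8,9}→1
  3 left: {5,8,9}→3  {7,8,9}→1
  4 left: {5,7,8,9}→4  {6,7,8,9}→1
  5 left: {5,6,7,8,9}→5
  6 left: {4,5,6,7,8,9}→5
  7 left: {3,4,5,6,7,8,9}→5
  8 left: {2,3,4,5,6,7,8,9}→5
  placing 0:f first → 5 extensions
  placing 1:d first → 5 extensions
total linear extensions = 10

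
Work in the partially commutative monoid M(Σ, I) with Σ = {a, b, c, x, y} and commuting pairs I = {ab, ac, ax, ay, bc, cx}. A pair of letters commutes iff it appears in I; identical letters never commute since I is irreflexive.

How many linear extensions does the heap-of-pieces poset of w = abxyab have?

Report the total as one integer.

0(a) covers ∅
1(b) covers ∅
2(x) covers 1:b
3(y) covers 2:x
4(a) covers 0:a
5(b) covers 3:y
floor of heap: 0:a, 1:b
completions by unplaced set U, small U first (add the entries for U minus each lowest piece of U):
  |U|=1: {4}:1  {5}:1
  |U|=2: {0,4}:1  {3,5}:1  {4,5}:2
  |U|=3: {0,4,5}:3  {2,3,5}:1  {3,4,5}:3
  |U|=4: {0,3,4,5}:6  {1,2,3,5}:1  {2,3,4,5}:4
  start at 0(a): 5
  start at 1(b): 10
sum over floor = 15

15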